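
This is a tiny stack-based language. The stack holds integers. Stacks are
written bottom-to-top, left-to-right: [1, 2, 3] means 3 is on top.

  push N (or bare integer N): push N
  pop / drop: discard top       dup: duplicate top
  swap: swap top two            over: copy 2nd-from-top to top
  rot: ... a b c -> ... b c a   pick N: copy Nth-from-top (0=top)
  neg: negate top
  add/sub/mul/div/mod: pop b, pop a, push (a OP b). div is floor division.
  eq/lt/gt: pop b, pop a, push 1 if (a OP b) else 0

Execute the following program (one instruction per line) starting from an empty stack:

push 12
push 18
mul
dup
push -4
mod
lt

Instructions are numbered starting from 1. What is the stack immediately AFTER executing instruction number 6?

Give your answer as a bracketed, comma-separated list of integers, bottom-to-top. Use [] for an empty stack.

Answer: [216, 0]

Derivation:
Step 1 ('push 12'): [12]
Step 2 ('push 18'): [12, 18]
Step 3 ('mul'): [216]
Step 4 ('dup'): [216, 216]
Step 5 ('push -4'): [216, 216, -4]
Step 6 ('mod'): [216, 0]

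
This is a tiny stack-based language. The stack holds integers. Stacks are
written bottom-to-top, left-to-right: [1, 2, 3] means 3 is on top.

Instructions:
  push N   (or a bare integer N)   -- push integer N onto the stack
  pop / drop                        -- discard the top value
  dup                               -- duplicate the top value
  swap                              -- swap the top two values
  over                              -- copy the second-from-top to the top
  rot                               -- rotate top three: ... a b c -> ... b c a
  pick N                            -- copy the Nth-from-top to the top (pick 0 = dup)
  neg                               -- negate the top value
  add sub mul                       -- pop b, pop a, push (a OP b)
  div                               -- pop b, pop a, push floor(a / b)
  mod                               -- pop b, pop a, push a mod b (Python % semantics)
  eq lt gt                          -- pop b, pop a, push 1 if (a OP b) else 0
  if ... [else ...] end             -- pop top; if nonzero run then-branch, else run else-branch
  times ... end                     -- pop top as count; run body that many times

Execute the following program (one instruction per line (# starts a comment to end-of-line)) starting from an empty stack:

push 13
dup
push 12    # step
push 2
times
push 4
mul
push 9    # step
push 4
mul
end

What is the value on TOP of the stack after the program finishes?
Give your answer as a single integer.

After 'push 13': [13]
After 'dup': [13, 13]
After 'push 12': [13, 13, 12]
After 'push 2': [13, 13, 12, 2]
After 'times': [13, 13, 12]
After 'push 4': [13, 13, 12, 4]
After 'mul': [13, 13, 48]
After 'push 9': [13, 13, 48, 9]
After 'push 4': [13, 13, 48, 9, 4]
After 'mul': [13, 13, 48, 36]
After 'push 4': [13, 13, 48, 36, 4]
After 'mul': [13, 13, 48, 144]
After 'push 9': [13, 13, 48, 144, 9]
After 'push 4': [13, 13, 48, 144, 9, 4]
After 'mul': [13, 13, 48, 144, 36]

Answer: 36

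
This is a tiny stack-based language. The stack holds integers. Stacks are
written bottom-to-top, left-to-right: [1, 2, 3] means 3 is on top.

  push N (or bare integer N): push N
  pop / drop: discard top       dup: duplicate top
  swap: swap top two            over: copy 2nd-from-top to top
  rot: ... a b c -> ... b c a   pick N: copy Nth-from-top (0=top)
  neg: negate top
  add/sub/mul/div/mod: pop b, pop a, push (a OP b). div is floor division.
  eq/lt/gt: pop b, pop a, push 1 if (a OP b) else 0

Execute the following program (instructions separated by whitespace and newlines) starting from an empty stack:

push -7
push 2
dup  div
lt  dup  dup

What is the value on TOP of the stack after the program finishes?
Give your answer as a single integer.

Answer: 1

Derivation:
After 'push -7': [-7]
After 'push 2': [-7, 2]
After 'dup': [-7, 2, 2]
After 'div': [-7, 1]
After 'lt': [1]
After 'dup': [1, 1]
After 'dup': [1, 1, 1]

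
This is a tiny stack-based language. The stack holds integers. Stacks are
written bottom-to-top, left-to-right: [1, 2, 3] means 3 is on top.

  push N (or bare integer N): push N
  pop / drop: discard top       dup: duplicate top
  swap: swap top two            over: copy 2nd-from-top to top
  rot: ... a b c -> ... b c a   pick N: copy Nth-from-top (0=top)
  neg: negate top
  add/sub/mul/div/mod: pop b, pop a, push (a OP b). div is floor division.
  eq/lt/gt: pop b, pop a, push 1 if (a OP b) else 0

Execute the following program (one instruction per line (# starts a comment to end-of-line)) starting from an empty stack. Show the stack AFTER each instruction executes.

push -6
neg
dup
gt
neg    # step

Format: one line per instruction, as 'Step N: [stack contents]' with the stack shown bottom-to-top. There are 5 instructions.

Step 1: [-6]
Step 2: [6]
Step 3: [6, 6]
Step 4: [0]
Step 5: [0]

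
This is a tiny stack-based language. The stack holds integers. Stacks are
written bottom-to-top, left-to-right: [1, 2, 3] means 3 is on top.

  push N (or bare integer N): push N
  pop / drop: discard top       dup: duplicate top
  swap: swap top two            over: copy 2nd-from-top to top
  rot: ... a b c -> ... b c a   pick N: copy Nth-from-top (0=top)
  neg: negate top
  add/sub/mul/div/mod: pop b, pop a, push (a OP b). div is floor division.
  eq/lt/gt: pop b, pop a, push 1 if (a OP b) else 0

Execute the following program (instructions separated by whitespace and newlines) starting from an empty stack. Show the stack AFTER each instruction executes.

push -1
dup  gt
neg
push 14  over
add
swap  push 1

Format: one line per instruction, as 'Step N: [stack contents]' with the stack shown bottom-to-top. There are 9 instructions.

Step 1: [-1]
Step 2: [-1, -1]
Step 3: [0]
Step 4: [0]
Step 5: [0, 14]
Step 6: [0, 14, 0]
Step 7: [0, 14]
Step 8: [14, 0]
Step 9: [14, 0, 1]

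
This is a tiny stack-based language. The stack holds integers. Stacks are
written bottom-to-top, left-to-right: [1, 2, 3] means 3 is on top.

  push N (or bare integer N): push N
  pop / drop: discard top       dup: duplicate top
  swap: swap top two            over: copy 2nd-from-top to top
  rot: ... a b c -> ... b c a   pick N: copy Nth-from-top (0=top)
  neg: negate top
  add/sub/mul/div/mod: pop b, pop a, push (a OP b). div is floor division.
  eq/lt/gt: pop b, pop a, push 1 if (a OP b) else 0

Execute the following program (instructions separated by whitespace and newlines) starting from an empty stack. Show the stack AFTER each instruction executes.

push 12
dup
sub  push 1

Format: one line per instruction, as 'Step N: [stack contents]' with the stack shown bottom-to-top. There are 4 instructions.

Step 1: [12]
Step 2: [12, 12]
Step 3: [0]
Step 4: [0, 1]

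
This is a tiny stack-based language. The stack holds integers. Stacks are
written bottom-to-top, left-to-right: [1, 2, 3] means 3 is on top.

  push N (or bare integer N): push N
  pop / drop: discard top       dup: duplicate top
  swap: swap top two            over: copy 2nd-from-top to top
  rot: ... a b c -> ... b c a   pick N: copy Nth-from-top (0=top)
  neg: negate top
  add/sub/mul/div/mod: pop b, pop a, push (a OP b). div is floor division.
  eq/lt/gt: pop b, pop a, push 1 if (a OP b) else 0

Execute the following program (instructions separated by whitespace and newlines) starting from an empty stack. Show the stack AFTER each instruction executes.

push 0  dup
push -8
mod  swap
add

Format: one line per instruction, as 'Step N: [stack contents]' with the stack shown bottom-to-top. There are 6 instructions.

Step 1: [0]
Step 2: [0, 0]
Step 3: [0, 0, -8]
Step 4: [0, 0]
Step 5: [0, 0]
Step 6: [0]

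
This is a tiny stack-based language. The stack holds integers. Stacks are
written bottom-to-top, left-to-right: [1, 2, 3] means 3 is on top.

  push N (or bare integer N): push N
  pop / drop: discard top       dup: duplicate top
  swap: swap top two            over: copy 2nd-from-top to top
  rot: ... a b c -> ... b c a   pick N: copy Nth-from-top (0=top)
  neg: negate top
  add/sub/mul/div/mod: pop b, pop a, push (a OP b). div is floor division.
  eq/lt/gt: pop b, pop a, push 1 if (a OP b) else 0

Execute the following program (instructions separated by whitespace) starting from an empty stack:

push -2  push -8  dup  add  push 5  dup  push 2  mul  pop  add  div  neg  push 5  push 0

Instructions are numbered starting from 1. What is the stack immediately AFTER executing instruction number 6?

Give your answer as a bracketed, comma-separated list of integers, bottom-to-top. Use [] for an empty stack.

Step 1 ('push -2'): [-2]
Step 2 ('push -8'): [-2, -8]
Step 3 ('dup'): [-2, -8, -8]
Step 4 ('add'): [-2, -16]
Step 5 ('push 5'): [-2, -16, 5]
Step 6 ('dup'): [-2, -16, 5, 5]

Answer: [-2, -16, 5, 5]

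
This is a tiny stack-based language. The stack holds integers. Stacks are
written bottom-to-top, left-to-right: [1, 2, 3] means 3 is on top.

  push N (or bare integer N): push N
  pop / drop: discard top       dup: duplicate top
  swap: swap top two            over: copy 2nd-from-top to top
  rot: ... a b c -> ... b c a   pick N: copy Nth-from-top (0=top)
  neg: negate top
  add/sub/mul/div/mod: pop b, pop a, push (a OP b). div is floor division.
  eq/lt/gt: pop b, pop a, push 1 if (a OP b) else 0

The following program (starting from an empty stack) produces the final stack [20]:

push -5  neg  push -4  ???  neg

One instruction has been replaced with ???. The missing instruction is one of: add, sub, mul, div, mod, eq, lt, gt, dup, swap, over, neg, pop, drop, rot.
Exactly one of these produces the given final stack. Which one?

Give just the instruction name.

Answer: mul

Derivation:
Stack before ???: [5, -4]
Stack after ???:  [-20]
The instruction that transforms [5, -4] -> [-20] is: mul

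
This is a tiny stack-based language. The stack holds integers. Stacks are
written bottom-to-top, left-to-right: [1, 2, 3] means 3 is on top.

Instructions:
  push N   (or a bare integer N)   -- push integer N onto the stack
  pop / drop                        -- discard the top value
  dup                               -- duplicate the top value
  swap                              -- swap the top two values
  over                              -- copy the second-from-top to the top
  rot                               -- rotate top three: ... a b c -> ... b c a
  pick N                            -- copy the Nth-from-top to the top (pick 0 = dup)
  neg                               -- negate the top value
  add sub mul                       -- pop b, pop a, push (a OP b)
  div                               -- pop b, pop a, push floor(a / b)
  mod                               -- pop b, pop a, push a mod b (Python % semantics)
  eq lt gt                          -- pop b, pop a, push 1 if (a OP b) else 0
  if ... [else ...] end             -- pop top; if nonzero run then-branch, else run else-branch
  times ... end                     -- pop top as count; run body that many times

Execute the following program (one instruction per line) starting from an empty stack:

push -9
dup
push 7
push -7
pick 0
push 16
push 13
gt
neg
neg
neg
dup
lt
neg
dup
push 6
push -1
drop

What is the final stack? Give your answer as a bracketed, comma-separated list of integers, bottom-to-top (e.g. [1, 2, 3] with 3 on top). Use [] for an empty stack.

Answer: [-9, -9, 7, -7, -7, 0, 0, 6]

Derivation:
After 'push -9': [-9]
After 'dup': [-9, -9]
After 'push 7': [-9, -9, 7]
After 'push -7': [-9, -9, 7, -7]
After 'pick 0': [-9, -9, 7, -7, -7]
After 'push 16': [-9, -9, 7, -7, -7, 16]
After 'push 13': [-9, -9, 7, -7, -7, 16, 13]
After 'gt': [-9, -9, 7, -7, -7, 1]
After 'neg': [-9, -9, 7, -7, -7, -1]
After 'neg': [-9, -9, 7, -7, -7, 1]
After 'neg': [-9, -9, 7, -7, -7, -1]
After 'dup': [-9, -9, 7, -7, -7, -1, -1]
After 'lt': [-9, -9, 7, -7, -7, 0]
After 'neg': [-9, -9, 7, -7, -7, 0]
After 'dup': [-9, -9, 7, -7, -7, 0, 0]
After 'push 6': [-9, -9, 7, -7, -7, 0, 0, 6]
After 'push -1': [-9, -9, 7, -7, -7, 0, 0, 6, -1]
After 'drop': [-9, -9, 7, -7, -7, 0, 0, 6]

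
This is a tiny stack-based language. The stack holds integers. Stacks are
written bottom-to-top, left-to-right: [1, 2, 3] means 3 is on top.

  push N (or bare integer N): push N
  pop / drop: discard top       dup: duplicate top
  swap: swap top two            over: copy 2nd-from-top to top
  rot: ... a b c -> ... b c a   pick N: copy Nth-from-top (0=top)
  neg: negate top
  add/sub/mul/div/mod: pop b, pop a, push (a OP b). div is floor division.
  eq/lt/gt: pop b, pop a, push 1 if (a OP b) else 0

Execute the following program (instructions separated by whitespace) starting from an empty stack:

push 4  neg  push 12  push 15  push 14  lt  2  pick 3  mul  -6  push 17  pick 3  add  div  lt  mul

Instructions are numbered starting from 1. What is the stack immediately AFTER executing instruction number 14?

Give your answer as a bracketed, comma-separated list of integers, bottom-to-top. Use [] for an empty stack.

Answer: [-4, 12, 0, -8, -1]

Derivation:
Step 1 ('push 4'): [4]
Step 2 ('neg'): [-4]
Step 3 ('push 12'): [-4, 12]
Step 4 ('push 15'): [-4, 12, 15]
Step 5 ('push 14'): [-4, 12, 15, 14]
Step 6 ('lt'): [-4, 12, 0]
Step 7 ('2'): [-4, 12, 0, 2]
Step 8 ('pick 3'): [-4, 12, 0, 2, -4]
Step 9 ('mul'): [-4, 12, 0, -8]
Step 10 ('-6'): [-4, 12, 0, -8, -6]
Step 11 ('push 17'): [-4, 12, 0, -8, -6, 17]
Step 12 ('pick 3'): [-4, 12, 0, -8, -6, 17, 0]
Step 13 ('add'): [-4, 12, 0, -8, -6, 17]
Step 14 ('div'): [-4, 12, 0, -8, -1]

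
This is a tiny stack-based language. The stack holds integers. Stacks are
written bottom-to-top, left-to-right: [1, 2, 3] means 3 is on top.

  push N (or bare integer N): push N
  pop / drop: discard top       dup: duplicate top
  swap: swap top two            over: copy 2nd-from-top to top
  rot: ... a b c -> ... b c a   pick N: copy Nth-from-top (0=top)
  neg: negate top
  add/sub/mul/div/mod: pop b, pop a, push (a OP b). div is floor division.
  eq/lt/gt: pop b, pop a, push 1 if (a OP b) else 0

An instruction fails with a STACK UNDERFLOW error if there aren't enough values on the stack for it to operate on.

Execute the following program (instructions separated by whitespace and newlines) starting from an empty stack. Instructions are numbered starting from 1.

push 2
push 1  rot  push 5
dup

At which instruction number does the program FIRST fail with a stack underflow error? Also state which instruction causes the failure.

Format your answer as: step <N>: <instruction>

Step 1 ('push 2'): stack = [2], depth = 1
Step 2 ('push 1'): stack = [2, 1], depth = 2
Step 3 ('rot'): needs 3 value(s) but depth is 2 — STACK UNDERFLOW

Answer: step 3: rot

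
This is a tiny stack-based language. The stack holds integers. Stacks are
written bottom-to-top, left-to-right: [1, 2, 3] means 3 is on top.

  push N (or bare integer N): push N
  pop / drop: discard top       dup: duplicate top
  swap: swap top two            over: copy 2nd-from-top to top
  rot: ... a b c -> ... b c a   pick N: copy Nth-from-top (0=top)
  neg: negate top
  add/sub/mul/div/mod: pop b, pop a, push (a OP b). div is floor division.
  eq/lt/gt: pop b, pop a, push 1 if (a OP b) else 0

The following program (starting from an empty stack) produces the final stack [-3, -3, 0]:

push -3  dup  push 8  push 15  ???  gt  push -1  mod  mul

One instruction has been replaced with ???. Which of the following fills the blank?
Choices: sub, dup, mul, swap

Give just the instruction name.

Answer: dup

Derivation:
Stack before ???: [-3, -3, 8, 15]
Stack after ???:  [-3, -3, 8, 15, 15]
Checking each choice:
  sub: produces [0]
  dup: MATCH
  mul: produces [0]
  swap: produces [-3, 0]


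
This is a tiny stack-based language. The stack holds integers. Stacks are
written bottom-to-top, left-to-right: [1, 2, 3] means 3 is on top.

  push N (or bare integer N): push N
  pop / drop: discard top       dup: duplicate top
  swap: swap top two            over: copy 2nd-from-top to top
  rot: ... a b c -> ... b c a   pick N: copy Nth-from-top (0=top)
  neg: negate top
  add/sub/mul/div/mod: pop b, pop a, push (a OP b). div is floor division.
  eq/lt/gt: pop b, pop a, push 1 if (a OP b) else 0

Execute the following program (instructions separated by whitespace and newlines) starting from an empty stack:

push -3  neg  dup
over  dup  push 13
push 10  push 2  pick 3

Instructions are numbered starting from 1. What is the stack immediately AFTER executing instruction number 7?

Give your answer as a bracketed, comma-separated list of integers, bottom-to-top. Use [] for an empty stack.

Step 1 ('push -3'): [-3]
Step 2 ('neg'): [3]
Step 3 ('dup'): [3, 3]
Step 4 ('over'): [3, 3, 3]
Step 5 ('dup'): [3, 3, 3, 3]
Step 6 ('push 13'): [3, 3, 3, 3, 13]
Step 7 ('push 10'): [3, 3, 3, 3, 13, 10]

Answer: [3, 3, 3, 3, 13, 10]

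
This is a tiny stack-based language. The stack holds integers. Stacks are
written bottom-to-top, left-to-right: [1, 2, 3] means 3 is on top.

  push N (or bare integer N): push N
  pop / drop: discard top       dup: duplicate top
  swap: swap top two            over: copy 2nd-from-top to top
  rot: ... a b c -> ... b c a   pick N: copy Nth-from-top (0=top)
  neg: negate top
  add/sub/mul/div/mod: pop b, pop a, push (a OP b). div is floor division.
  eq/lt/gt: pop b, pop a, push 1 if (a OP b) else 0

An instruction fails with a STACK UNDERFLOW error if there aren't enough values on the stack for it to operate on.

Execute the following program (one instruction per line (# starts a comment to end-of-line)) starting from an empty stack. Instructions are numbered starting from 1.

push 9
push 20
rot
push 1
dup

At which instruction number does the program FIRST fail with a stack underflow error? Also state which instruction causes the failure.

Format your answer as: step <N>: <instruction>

Step 1 ('push 9'): stack = [9], depth = 1
Step 2 ('push 20'): stack = [9, 20], depth = 2
Step 3 ('rot'): needs 3 value(s) but depth is 2 — STACK UNDERFLOW

Answer: step 3: rot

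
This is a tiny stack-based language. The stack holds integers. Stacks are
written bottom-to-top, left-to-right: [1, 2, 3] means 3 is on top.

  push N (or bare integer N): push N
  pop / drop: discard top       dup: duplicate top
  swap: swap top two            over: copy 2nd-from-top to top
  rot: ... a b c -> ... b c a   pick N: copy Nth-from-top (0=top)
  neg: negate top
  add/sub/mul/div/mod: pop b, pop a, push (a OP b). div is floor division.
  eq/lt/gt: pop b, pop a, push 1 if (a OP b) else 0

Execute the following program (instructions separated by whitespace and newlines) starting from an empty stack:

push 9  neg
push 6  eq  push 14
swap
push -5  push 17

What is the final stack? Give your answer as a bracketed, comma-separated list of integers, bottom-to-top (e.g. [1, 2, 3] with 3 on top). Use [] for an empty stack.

After 'push 9': [9]
After 'neg': [-9]
After 'push 6': [-9, 6]
After 'eq': [0]
After 'push 14': [0, 14]
After 'swap': [14, 0]
After 'push -5': [14, 0, -5]
After 'push 17': [14, 0, -5, 17]

Answer: [14, 0, -5, 17]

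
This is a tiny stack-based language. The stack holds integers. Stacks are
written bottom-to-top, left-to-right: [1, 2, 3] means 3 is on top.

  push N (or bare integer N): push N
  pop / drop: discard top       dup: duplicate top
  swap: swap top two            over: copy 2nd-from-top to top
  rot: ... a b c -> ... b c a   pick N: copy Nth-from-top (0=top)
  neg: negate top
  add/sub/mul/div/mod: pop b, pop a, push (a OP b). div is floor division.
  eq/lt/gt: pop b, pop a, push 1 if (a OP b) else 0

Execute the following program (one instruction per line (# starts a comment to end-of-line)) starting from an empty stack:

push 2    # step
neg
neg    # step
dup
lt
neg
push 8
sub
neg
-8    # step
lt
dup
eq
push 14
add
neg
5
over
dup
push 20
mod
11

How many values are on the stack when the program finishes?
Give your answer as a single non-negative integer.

After 'push 2': stack = [2] (depth 1)
After 'neg': stack = [-2] (depth 1)
After 'neg': stack = [2] (depth 1)
After 'dup': stack = [2, 2] (depth 2)
After 'lt': stack = [0] (depth 1)
After 'neg': stack = [0] (depth 1)
After 'push 8': stack = [0, 8] (depth 2)
After 'sub': stack = [-8] (depth 1)
After 'neg': stack = [8] (depth 1)
After 'push -8': stack = [8, -8] (depth 2)
  ...
After 'eq': stack = [1] (depth 1)
After 'push 14': stack = [1, 14] (depth 2)
After 'add': stack = [15] (depth 1)
After 'neg': stack = [-15] (depth 1)
After 'push 5': stack = [-15, 5] (depth 2)
After 'over': stack = [-15, 5, -15] (depth 3)
After 'dup': stack = [-15, 5, -15, -15] (depth 4)
After 'push 20': stack = [-15, 5, -15, -15, 20] (depth 5)
After 'mod': stack = [-15, 5, -15, 5] (depth 4)
After 'push 11': stack = [-15, 5, -15, 5, 11] (depth 5)

Answer: 5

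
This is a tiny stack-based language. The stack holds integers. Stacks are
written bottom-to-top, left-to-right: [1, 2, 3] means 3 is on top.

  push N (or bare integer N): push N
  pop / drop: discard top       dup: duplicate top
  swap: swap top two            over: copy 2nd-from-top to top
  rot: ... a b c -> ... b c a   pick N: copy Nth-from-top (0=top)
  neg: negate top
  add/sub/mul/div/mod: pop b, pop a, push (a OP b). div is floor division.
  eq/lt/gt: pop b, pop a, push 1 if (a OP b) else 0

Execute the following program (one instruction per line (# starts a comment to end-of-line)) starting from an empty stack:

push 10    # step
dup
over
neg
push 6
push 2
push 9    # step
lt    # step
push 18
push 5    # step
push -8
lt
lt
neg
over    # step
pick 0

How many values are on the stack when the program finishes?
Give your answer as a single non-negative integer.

After 'push 10': stack = [10] (depth 1)
After 'dup': stack = [10, 10] (depth 2)
After 'over': stack = [10, 10, 10] (depth 3)
After 'neg': stack = [10, 10, -10] (depth 3)
After 'push 6': stack = [10, 10, -10, 6] (depth 4)
After 'push 2': stack = [10, 10, -10, 6, 2] (depth 5)
After 'push 9': stack = [10, 10, -10, 6, 2, 9] (depth 6)
After 'lt': stack = [10, 10, -10, 6, 1] (depth 5)
After 'push 18': stack = [10, 10, -10, 6, 1, 18] (depth 6)
After 'push 5': stack = [10, 10, -10, 6, 1, 18, 5] (depth 7)
After 'push -8': stack = [10, 10, -10, 6, 1, 18, 5, -8] (depth 8)
After 'lt': stack = [10, 10, -10, 6, 1, 18, 0] (depth 7)
After 'lt': stack = [10, 10, -10, 6, 1, 0] (depth 6)
After 'neg': stack = [10, 10, -10, 6, 1, 0] (depth 6)
After 'over': stack = [10, 10, -10, 6, 1, 0, 1] (depth 7)
After 'pick 0': stack = [10, 10, -10, 6, 1, 0, 1, 1] (depth 8)

Answer: 8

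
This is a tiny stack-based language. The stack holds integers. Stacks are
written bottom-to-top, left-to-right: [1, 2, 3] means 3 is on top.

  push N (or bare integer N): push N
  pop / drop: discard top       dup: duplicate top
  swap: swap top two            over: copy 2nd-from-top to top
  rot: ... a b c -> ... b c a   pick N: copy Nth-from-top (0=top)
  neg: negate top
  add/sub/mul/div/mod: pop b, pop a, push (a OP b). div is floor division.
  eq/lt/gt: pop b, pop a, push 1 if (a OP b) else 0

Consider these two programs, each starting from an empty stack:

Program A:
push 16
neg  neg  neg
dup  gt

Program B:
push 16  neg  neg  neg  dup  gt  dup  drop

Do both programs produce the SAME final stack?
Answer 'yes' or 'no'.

Program A trace:
  After 'push 16': [16]
  After 'neg': [-16]
  After 'neg': [16]
  After 'neg': [-16]
  After 'dup': [-16, -16]
  After 'gt': [0]
Program A final stack: [0]

Program B trace:
  After 'push 16': [16]
  After 'neg': [-16]
  After 'neg': [16]
  After 'neg': [-16]
  After 'dup': [-16, -16]
  After 'gt': [0]
  After 'dup': [0, 0]
  After 'drop': [0]
Program B final stack: [0]
Same: yes

Answer: yes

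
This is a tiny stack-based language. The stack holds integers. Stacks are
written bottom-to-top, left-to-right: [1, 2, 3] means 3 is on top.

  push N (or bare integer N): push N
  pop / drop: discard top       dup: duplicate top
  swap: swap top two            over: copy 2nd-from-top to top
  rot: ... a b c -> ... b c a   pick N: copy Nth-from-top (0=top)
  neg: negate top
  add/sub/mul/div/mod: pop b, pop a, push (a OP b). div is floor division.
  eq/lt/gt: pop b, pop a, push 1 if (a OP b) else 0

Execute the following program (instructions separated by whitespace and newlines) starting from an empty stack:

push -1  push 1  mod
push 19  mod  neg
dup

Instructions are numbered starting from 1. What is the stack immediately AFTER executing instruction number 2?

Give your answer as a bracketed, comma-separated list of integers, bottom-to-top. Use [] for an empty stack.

Answer: [-1, 1]

Derivation:
Step 1 ('push -1'): [-1]
Step 2 ('push 1'): [-1, 1]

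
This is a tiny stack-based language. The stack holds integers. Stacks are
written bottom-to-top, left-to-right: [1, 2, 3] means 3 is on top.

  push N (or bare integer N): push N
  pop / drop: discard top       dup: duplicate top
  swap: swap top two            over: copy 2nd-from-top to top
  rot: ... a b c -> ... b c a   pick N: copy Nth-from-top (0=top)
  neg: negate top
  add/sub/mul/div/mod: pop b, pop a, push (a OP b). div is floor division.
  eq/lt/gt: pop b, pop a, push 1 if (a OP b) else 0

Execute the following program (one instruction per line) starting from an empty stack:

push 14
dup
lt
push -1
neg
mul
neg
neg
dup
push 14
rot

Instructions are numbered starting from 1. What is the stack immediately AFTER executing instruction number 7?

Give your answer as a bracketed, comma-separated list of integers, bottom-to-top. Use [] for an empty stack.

Step 1 ('push 14'): [14]
Step 2 ('dup'): [14, 14]
Step 3 ('lt'): [0]
Step 4 ('push -1'): [0, -1]
Step 5 ('neg'): [0, 1]
Step 6 ('mul'): [0]
Step 7 ('neg'): [0]

Answer: [0]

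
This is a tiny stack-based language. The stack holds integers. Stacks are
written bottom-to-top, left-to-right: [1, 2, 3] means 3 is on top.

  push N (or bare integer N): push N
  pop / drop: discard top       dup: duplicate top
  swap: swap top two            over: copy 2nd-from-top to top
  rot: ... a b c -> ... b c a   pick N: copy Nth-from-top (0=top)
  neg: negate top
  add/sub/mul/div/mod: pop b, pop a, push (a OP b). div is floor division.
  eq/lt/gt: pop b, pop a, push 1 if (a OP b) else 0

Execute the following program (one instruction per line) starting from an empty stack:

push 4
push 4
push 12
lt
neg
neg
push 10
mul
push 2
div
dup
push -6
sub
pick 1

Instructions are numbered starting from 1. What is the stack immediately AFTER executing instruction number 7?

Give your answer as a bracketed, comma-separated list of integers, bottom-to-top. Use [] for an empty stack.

Step 1 ('push 4'): [4]
Step 2 ('push 4'): [4, 4]
Step 3 ('push 12'): [4, 4, 12]
Step 4 ('lt'): [4, 1]
Step 5 ('neg'): [4, -1]
Step 6 ('neg'): [4, 1]
Step 7 ('push 10'): [4, 1, 10]

Answer: [4, 1, 10]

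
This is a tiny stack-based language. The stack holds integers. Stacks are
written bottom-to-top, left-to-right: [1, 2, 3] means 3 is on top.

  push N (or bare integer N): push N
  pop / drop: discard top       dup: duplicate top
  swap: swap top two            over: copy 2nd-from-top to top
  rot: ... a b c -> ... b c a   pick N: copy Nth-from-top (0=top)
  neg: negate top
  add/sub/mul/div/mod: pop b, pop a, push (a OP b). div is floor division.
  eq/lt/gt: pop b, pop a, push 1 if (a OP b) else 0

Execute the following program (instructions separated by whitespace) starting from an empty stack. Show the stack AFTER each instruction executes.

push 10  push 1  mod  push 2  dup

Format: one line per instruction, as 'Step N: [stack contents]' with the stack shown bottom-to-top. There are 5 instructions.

Step 1: [10]
Step 2: [10, 1]
Step 3: [0]
Step 4: [0, 2]
Step 5: [0, 2, 2]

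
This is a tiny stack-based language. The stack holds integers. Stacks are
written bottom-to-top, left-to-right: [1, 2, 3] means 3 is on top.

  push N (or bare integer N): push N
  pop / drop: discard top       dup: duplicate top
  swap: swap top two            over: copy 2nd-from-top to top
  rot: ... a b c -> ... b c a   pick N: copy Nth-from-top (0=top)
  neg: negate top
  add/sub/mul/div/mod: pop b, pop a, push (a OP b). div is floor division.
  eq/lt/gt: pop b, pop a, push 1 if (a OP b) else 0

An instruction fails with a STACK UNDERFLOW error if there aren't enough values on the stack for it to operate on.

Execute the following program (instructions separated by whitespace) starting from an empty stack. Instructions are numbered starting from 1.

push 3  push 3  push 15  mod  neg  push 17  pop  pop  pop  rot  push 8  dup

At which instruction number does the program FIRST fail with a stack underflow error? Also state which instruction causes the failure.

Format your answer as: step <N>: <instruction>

Step 1 ('push 3'): stack = [3], depth = 1
Step 2 ('push 3'): stack = [3, 3], depth = 2
Step 3 ('push 15'): stack = [3, 3, 15], depth = 3
Step 4 ('mod'): stack = [3, 3], depth = 2
Step 5 ('neg'): stack = [3, -3], depth = 2
Step 6 ('push 17'): stack = [3, -3, 17], depth = 3
Step 7 ('pop'): stack = [3, -3], depth = 2
Step 8 ('pop'): stack = [3], depth = 1
Step 9 ('pop'): stack = [], depth = 0
Step 10 ('rot'): needs 3 value(s) but depth is 0 — STACK UNDERFLOW

Answer: step 10: rot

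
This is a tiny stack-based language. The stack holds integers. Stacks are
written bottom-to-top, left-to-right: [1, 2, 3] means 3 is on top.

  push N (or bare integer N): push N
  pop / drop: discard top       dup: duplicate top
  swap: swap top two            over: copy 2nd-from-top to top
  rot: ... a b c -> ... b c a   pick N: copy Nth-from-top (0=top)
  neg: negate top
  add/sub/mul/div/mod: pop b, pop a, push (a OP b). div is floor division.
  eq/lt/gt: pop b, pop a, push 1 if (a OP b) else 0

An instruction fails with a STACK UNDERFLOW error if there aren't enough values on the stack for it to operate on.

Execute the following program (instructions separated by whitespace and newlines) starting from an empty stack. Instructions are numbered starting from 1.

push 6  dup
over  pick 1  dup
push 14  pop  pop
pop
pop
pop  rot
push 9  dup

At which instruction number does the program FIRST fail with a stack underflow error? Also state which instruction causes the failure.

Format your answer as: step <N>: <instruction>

Step 1 ('push 6'): stack = [6], depth = 1
Step 2 ('dup'): stack = [6, 6], depth = 2
Step 3 ('over'): stack = [6, 6, 6], depth = 3
Step 4 ('pick 1'): stack = [6, 6, 6, 6], depth = 4
Step 5 ('dup'): stack = [6, 6, 6, 6, 6], depth = 5
Step 6 ('push 14'): stack = [6, 6, 6, 6, 6, 14], depth = 6
Step 7 ('pop'): stack = [6, 6, 6, 6, 6], depth = 5
Step 8 ('pop'): stack = [6, 6, 6, 6], depth = 4
Step 9 ('pop'): stack = [6, 6, 6], depth = 3
Step 10 ('pop'): stack = [6, 6], depth = 2
Step 11 ('pop'): stack = [6], depth = 1
Step 12 ('rot'): needs 3 value(s) but depth is 1 — STACK UNDERFLOW

Answer: step 12: rot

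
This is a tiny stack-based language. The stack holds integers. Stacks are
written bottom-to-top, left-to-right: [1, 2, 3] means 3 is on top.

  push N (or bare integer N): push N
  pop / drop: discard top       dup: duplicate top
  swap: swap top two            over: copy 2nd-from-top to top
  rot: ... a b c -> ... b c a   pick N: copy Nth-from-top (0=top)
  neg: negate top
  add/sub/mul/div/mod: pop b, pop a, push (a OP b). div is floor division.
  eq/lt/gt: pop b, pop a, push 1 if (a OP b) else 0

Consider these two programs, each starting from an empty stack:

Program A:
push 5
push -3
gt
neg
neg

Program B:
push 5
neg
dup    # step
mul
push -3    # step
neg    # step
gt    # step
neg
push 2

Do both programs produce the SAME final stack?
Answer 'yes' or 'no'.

Answer: no

Derivation:
Program A trace:
  After 'push 5': [5]
  After 'push -3': [5, -3]
  After 'gt': [1]
  After 'neg': [-1]
  After 'neg': [1]
Program A final stack: [1]

Program B trace:
  After 'push 5': [5]
  After 'neg': [-5]
  After 'dup': [-5, -5]
  After 'mul': [25]
  After 'push -3': [25, -3]
  After 'neg': [25, 3]
  After 'gt': [1]
  After 'neg': [-1]
  After 'push 2': [-1, 2]
Program B final stack: [-1, 2]
Same: no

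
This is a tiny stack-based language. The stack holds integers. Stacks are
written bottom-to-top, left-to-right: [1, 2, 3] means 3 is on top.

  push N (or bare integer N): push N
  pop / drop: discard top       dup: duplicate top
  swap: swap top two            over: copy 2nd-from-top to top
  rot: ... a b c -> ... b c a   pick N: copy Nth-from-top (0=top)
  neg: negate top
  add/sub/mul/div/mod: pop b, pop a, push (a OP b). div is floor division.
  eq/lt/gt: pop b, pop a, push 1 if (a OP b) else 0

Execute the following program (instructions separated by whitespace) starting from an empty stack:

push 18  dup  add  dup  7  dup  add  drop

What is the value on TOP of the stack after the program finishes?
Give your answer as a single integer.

After 'push 18': [18]
After 'dup': [18, 18]
After 'add': [36]
After 'dup': [36, 36]
After 'push 7': [36, 36, 7]
After 'dup': [36, 36, 7, 7]
After 'add': [36, 36, 14]
After 'drop': [36, 36]

Answer: 36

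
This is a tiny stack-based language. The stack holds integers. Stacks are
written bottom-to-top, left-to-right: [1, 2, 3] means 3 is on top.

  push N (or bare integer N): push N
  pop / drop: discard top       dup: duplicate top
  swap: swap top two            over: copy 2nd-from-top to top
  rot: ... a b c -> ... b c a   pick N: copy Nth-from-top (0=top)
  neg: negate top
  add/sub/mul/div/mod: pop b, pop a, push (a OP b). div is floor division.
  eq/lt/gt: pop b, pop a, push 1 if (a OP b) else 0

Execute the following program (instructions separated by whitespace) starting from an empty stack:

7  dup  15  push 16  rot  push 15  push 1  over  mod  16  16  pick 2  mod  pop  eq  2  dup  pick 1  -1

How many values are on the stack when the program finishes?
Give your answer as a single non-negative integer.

After 'push 7': stack = [7] (depth 1)
After 'dup': stack = [7, 7] (depth 2)
After 'push 15': stack = [7, 7, 15] (depth 3)
After 'push 16': stack = [7, 7, 15, 16] (depth 4)
After 'rot': stack = [7, 15, 16, 7] (depth 4)
After 'push 15': stack = [7, 15, 16, 7, 15] (depth 5)
After 'push 1': stack = [7, 15, 16, 7, 15, 1] (depth 6)
After 'over': stack = [7, 15, 16, 7, 15, 1, 15] (depth 7)
After 'mod': stack = [7, 15, 16, 7, 15, 1] (depth 6)
After 'push 16': stack = [7, 15, 16, 7, 15, 1, 16] (depth 7)
After 'push 16': stack = [7, 15, 16, 7, 15, 1, 16, 16] (depth 8)
After 'pick 2': stack = [7, 15, 16, 7, 15, 1, 16, 16, 1] (depth 9)
After 'mod': stack = [7, 15, 16, 7, 15, 1, 16, 0] (depth 8)
After 'pop': stack = [7, 15, 16, 7, 15, 1, 16] (depth 7)
After 'eq': stack = [7, 15, 16, 7, 15, 0] (depth 6)
After 'push 2': stack = [7, 15, 16, 7, 15, 0, 2] (depth 7)
After 'dup': stack = [7, 15, 16, 7, 15, 0, 2, 2] (depth 8)
After 'pick 1': stack = [7, 15, 16, 7, 15, 0, 2, 2, 2] (depth 9)
After 'push -1': stack = [7, 15, 16, 7, 15, 0, 2, 2, 2, -1] (depth 10)

Answer: 10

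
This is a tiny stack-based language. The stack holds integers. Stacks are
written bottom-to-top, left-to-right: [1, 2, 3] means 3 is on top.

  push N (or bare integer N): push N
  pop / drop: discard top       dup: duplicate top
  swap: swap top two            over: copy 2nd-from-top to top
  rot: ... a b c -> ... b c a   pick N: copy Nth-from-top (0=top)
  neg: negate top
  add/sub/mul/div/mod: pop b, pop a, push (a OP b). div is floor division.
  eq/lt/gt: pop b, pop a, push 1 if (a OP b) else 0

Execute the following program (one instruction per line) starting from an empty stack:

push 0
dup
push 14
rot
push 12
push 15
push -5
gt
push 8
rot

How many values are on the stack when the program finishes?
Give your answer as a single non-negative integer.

Answer: 6

Derivation:
After 'push 0': stack = [0] (depth 1)
After 'dup': stack = [0, 0] (depth 2)
After 'push 14': stack = [0, 0, 14] (depth 3)
After 'rot': stack = [0, 14, 0] (depth 3)
After 'push 12': stack = [0, 14, 0, 12] (depth 4)
After 'push 15': stack = [0, 14, 0, 12, 15] (depth 5)
After 'push -5': stack = [0, 14, 0, 12, 15, -5] (depth 6)
After 'gt': stack = [0, 14, 0, 12, 1] (depth 5)
After 'push 8': stack = [0, 14, 0, 12, 1, 8] (depth 6)
After 'rot': stack = [0, 14, 0, 1, 8, 12] (depth 6)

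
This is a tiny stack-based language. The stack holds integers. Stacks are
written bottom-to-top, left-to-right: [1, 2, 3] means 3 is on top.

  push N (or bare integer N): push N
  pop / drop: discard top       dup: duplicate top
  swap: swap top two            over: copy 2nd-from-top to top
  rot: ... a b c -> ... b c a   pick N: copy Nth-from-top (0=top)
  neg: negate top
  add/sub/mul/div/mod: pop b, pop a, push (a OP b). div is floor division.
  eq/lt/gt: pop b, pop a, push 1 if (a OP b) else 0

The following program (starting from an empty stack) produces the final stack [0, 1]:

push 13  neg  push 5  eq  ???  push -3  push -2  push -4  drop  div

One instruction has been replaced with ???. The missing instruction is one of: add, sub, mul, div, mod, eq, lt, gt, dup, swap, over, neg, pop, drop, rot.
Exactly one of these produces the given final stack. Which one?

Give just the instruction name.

Answer: neg

Derivation:
Stack before ???: [0]
Stack after ???:  [0]
The instruction that transforms [0] -> [0] is: neg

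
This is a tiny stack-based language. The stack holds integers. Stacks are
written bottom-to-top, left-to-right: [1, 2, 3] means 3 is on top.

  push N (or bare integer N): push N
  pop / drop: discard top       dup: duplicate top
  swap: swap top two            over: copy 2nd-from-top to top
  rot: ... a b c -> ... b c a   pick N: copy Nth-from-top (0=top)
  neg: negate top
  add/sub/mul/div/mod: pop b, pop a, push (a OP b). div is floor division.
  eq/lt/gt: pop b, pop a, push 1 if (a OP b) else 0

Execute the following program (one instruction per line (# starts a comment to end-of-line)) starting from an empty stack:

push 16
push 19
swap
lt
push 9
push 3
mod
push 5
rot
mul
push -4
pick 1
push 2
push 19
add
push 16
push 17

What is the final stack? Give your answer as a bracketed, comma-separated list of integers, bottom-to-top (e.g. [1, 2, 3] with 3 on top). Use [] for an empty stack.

Answer: [0, 0, -4, 0, 21, 16, 17]

Derivation:
After 'push 16': [16]
After 'push 19': [16, 19]
After 'swap': [19, 16]
After 'lt': [0]
After 'push 9': [0, 9]
After 'push 3': [0, 9, 3]
After 'mod': [0, 0]
After 'push 5': [0, 0, 5]
After 'rot': [0, 5, 0]
After 'mul': [0, 0]
After 'push -4': [0, 0, -4]
After 'pick 1': [0, 0, -4, 0]
After 'push 2': [0, 0, -4, 0, 2]
After 'push 19': [0, 0, -4, 0, 2, 19]
After 'add': [0, 0, -4, 0, 21]
After 'push 16': [0, 0, -4, 0, 21, 16]
After 'push 17': [0, 0, -4, 0, 21, 16, 17]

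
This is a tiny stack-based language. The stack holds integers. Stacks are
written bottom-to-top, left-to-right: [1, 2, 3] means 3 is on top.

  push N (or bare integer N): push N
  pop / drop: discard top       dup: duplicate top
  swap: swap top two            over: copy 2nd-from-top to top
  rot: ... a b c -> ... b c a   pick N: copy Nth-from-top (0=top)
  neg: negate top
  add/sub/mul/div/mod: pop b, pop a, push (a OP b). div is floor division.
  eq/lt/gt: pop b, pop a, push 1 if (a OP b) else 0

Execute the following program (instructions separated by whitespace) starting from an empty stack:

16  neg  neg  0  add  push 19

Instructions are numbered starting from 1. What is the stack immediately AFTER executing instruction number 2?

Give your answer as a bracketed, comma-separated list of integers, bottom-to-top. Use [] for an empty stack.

Answer: [-16]

Derivation:
Step 1 ('16'): [16]
Step 2 ('neg'): [-16]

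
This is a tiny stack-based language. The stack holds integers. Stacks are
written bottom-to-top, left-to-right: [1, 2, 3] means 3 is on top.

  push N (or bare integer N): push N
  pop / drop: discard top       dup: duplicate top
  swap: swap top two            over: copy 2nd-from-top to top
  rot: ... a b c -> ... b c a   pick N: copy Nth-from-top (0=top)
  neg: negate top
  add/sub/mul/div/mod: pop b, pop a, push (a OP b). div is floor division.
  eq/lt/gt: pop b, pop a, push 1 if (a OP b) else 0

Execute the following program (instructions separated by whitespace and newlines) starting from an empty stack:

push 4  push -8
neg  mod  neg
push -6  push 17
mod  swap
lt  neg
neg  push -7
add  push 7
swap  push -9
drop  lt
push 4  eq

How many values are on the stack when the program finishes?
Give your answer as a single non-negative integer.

Answer: 1

Derivation:
After 'push 4': stack = [4] (depth 1)
After 'push -8': stack = [4, -8] (depth 2)
After 'neg': stack = [4, 8] (depth 2)
After 'mod': stack = [4] (depth 1)
After 'neg': stack = [-4] (depth 1)
After 'push -6': stack = [-4, -6] (depth 2)
After 'push 17': stack = [-4, -6, 17] (depth 3)
After 'mod': stack = [-4, 11] (depth 2)
After 'swap': stack = [11, -4] (depth 2)
After 'lt': stack = [0] (depth 1)
  ...
After 'neg': stack = [0] (depth 1)
After 'push -7': stack = [0, -7] (depth 2)
After 'add': stack = [-7] (depth 1)
After 'push 7': stack = [-7, 7] (depth 2)
After 'swap': stack = [7, -7] (depth 2)
After 'push -9': stack = [7, -7, -9] (depth 3)
After 'drop': stack = [7, -7] (depth 2)
After 'lt': stack = [0] (depth 1)
After 'push 4': stack = [0, 4] (depth 2)
After 'eq': stack = [0] (depth 1)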